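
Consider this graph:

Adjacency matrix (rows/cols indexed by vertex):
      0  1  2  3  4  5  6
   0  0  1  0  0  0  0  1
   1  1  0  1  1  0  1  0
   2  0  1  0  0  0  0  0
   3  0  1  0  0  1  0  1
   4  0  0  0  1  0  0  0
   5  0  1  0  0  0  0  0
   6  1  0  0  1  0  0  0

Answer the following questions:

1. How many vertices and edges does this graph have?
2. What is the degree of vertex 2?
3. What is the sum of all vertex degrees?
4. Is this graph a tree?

Count: 7 vertices, 7 edges.
Vertex 2 has neighbors [1], degree = 1.
Handshaking lemma: 2 * 7 = 14.
A tree on 7 vertices has 6 edges. This graph has 7 edges (1 extra). Not a tree.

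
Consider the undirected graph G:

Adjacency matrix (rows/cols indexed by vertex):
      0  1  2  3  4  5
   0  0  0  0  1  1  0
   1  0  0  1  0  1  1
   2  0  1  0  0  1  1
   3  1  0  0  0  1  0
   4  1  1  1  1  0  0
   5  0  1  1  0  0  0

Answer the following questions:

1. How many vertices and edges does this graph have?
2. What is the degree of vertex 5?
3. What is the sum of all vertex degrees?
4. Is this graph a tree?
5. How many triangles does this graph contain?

Count: 6 vertices, 8 edges.
Vertex 5 has neighbors [1, 2], degree = 2.
Handshaking lemma: 2 * 8 = 16.
A tree on 6 vertices has 5 edges. This graph has 8 edges (3 extra). Not a tree.
Number of triangles = 3.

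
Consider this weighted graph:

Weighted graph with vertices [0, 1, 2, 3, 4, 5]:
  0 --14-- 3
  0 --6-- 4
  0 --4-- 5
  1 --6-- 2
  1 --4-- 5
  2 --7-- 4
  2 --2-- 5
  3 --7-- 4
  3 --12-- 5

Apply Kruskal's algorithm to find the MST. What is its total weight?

Applying Kruskal's algorithm (sort edges by weight, add if no cycle):
  Add (2,5) w=2
  Add (0,5) w=4
  Add (1,5) w=4
  Add (0,4) w=6
  Skip (1,2) w=6 (creates cycle)
  Skip (2,4) w=7 (creates cycle)
  Add (3,4) w=7
  Skip (3,5) w=12 (creates cycle)
  Skip (0,3) w=14 (creates cycle)
MST weight = 23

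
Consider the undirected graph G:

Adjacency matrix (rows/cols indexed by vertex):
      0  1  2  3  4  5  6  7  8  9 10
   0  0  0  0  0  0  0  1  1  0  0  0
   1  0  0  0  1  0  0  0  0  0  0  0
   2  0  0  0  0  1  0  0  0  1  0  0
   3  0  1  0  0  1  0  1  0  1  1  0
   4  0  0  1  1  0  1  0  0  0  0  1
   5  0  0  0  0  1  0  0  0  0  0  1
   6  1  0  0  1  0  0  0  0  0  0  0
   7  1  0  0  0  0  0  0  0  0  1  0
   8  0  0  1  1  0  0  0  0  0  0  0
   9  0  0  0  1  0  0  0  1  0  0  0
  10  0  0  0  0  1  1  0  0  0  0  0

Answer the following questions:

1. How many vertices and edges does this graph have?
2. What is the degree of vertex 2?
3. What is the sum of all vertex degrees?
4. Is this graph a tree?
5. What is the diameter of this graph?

Count: 11 vertices, 13 edges.
Vertex 2 has neighbors [4, 8], degree = 2.
Handshaking lemma: 2 * 13 = 26.
A tree on 11 vertices has 10 edges. This graph has 13 edges (3 extra). Not a tree.
Diameter (longest shortest path) = 4.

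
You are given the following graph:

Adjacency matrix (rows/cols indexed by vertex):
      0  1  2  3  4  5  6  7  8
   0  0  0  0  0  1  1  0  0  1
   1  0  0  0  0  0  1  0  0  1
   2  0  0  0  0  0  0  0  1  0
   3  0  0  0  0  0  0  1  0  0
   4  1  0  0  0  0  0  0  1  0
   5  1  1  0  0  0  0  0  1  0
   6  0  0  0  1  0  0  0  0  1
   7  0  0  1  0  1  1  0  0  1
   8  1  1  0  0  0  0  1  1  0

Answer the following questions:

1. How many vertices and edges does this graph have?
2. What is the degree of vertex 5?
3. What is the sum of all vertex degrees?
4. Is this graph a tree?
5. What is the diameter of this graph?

Count: 9 vertices, 11 edges.
Vertex 5 has neighbors [0, 1, 7], degree = 3.
Handshaking lemma: 2 * 11 = 22.
A tree on 9 vertices has 8 edges. This graph has 11 edges (3 extra). Not a tree.
Diameter (longest shortest path) = 4.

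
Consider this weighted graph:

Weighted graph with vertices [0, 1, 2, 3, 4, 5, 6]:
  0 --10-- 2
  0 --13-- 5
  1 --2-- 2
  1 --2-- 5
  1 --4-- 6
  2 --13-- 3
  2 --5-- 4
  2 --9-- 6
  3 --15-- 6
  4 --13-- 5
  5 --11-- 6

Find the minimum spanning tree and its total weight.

Applying Kruskal's algorithm (sort edges by weight, add if no cycle):
  Add (1,2) w=2
  Add (1,5) w=2
  Add (1,6) w=4
  Add (2,4) w=5
  Skip (2,6) w=9 (creates cycle)
  Add (0,2) w=10
  Skip (5,6) w=11 (creates cycle)
  Skip (0,5) w=13 (creates cycle)
  Add (2,3) w=13
  Skip (4,5) w=13 (creates cycle)
  Skip (3,6) w=15 (creates cycle)
MST weight = 36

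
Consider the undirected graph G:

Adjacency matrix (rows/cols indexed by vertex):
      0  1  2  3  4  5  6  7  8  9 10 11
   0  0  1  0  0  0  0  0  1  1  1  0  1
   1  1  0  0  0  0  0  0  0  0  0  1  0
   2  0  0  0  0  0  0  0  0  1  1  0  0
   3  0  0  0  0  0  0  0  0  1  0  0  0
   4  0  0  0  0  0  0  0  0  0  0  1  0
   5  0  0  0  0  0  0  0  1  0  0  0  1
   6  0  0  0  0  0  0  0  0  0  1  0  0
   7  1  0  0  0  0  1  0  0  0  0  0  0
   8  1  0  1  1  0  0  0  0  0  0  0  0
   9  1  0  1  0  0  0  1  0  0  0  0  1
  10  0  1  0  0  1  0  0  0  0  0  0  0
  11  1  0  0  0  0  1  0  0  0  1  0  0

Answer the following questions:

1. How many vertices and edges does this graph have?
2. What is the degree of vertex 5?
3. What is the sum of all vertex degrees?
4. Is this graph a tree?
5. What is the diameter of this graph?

Count: 12 vertices, 14 edges.
Vertex 5 has neighbors [7, 11], degree = 2.
Handshaking lemma: 2 * 14 = 28.
A tree on 12 vertices has 11 edges. This graph has 14 edges (3 extra). Not a tree.
Diameter (longest shortest path) = 5.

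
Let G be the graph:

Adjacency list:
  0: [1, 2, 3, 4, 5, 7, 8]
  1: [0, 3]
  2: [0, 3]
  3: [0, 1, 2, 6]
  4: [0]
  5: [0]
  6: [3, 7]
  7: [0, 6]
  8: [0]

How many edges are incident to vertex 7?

Vertex 7 has neighbors [0, 6], so deg(7) = 2.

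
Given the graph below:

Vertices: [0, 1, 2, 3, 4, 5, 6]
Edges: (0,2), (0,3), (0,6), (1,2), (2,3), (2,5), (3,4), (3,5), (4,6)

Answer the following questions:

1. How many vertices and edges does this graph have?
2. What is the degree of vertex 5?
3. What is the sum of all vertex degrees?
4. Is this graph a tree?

Count: 7 vertices, 9 edges.
Vertex 5 has neighbors [2, 3], degree = 2.
Handshaking lemma: 2 * 9 = 18.
A tree on 7 vertices has 6 edges. This graph has 9 edges (3 extra). Not a tree.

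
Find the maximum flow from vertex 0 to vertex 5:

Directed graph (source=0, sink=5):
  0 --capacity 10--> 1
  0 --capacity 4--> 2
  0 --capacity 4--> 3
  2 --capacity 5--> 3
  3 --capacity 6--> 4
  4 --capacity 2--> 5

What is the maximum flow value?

Computing max flow:
  Flow on (0->2): 2/4
  Flow on (2->3): 2/5
  Flow on (3->4): 2/6
  Flow on (4->5): 2/2
Maximum flow = 2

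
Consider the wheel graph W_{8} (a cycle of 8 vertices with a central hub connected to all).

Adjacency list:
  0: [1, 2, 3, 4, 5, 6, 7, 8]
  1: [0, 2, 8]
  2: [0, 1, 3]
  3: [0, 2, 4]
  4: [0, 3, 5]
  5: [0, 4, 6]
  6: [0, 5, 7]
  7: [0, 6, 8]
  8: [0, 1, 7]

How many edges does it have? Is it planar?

Wheel graph W_{8}: 8 cycle edges + 8 spoke edges = 16 edges.
Total vertices: 9.
The graph is planar.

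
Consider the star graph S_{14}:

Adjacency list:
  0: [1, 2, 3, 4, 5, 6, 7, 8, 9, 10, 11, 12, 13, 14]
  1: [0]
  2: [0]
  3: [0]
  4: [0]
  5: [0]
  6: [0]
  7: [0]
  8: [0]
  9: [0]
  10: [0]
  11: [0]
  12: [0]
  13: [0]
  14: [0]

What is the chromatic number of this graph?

S_{14} has one hub adjacent to 14 leaves; leaves are pairwise non-adjacent.
Color the hub 0 and every leaf 1.
Chromatic number = 2.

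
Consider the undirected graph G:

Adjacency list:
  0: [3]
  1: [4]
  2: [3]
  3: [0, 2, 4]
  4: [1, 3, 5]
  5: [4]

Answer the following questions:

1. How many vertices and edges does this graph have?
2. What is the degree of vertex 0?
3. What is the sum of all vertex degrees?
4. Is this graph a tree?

Count: 6 vertices, 5 edges.
Vertex 0 has neighbors [3], degree = 1.
Handshaking lemma: 2 * 5 = 10.
A graph is a tree iff it is connected and has exactly n-1 edges. This graph is connected (all 6 vertices in one component) and has 6-1 = 5 edges. It is a tree.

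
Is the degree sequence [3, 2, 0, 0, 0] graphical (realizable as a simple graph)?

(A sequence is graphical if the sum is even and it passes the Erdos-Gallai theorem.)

Sum of degrees = 5. Sum is odd, so the sequence is NOT graphical.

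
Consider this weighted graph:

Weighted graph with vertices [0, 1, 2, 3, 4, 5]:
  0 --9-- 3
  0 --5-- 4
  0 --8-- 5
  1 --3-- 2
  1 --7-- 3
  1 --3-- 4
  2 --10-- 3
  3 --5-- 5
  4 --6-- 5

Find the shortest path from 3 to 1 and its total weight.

Using Dijkstra's algorithm from vertex 3:
Shortest path: 3 -> 1
Total weight: 7 = 7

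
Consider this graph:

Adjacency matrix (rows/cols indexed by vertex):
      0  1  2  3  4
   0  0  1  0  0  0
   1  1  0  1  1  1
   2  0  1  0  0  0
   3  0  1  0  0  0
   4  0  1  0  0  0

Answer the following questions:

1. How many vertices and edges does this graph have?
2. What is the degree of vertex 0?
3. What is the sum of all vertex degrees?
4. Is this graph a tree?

Count: 5 vertices, 4 edges.
Vertex 0 has neighbors [1], degree = 1.
Handshaking lemma: 2 * 4 = 8.
A graph is a tree iff it is connected and has exactly n-1 edges. This graph is connected (all 5 vertices in one component) and has 5-1 = 4 edges. It is a tree.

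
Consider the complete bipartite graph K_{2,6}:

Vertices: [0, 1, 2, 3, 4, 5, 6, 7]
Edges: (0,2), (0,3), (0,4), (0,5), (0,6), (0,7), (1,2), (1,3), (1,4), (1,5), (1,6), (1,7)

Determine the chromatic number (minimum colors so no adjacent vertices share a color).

K_{2,6} is bipartite: vertices split into two independent sets of size 2 and 6.
Color one set 0, the other 1. No adjacent vertices share a color.
Chromatic number = 2.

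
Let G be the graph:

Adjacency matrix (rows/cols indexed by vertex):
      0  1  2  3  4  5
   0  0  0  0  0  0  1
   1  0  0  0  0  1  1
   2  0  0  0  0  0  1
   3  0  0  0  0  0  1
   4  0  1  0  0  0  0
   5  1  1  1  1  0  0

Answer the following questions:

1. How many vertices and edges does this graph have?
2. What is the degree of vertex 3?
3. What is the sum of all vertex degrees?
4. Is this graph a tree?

Count: 6 vertices, 5 edges.
Vertex 3 has neighbors [5], degree = 1.
Handshaking lemma: 2 * 5 = 10.
A graph is a tree iff it is connected and has exactly n-1 edges. This graph is connected (all 6 vertices in one component) and has 6-1 = 5 edges. It is a tree.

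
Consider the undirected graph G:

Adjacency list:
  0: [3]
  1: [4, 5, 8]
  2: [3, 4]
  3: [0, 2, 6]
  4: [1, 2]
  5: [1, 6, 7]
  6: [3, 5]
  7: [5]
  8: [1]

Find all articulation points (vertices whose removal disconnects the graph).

An articulation point is a vertex whose removal disconnects the graph.
Articulation points: [1, 3, 5]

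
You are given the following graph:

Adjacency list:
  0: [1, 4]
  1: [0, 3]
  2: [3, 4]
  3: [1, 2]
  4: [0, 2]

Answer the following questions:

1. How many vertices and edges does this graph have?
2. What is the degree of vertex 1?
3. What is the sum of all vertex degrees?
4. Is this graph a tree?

Count: 5 vertices, 5 edges.
Vertex 1 has neighbors [0, 3], degree = 2.
Handshaking lemma: 2 * 5 = 10.
A tree on 5 vertices has 4 edges. This graph has 5 edges (1 extra). Not a tree.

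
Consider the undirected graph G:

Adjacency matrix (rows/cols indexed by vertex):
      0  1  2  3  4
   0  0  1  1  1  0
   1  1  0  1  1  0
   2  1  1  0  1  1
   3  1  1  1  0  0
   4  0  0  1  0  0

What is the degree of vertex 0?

Vertex 0 has neighbors [1, 2, 3], so deg(0) = 3.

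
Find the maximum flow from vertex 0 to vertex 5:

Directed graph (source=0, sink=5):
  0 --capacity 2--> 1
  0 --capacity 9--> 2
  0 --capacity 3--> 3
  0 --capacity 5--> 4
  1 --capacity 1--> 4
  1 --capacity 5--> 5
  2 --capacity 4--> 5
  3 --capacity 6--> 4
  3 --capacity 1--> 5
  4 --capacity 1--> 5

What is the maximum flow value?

Computing max flow:
  Flow on (0->1): 2/2
  Flow on (0->2): 4/9
  Flow on (0->3): 1/3
  Flow on (0->4): 1/5
  Flow on (1->5): 2/5
  Flow on (2->5): 4/4
  Flow on (3->5): 1/1
  Flow on (4->5): 1/1
Maximum flow = 8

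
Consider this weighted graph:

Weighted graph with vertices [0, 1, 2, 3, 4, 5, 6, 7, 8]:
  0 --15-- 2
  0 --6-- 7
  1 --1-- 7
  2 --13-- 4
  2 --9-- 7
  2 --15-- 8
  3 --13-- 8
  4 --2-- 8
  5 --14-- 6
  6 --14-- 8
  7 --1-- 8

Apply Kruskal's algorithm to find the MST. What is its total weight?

Applying Kruskal's algorithm (sort edges by weight, add if no cycle):
  Add (1,7) w=1
  Add (7,8) w=1
  Add (4,8) w=2
  Add (0,7) w=6
  Add (2,7) w=9
  Skip (2,4) w=13 (creates cycle)
  Add (3,8) w=13
  Add (5,6) w=14
  Add (6,8) w=14
  Skip (0,2) w=15 (creates cycle)
  Skip (2,8) w=15 (creates cycle)
MST weight = 60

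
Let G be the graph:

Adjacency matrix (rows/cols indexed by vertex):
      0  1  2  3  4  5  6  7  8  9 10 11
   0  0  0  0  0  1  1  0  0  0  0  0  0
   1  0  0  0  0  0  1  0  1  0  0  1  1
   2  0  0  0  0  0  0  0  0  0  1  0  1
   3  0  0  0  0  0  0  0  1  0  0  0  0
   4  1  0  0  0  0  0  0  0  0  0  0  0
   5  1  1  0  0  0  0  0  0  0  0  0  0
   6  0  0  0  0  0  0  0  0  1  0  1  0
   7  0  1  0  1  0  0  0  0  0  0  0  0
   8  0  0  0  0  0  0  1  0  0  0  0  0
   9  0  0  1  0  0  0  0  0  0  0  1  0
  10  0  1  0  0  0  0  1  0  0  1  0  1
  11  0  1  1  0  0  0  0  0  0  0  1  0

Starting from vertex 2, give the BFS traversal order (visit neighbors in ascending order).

BFS from vertex 2 (neighbors processed in ascending order):
Visit order: 2, 9, 11, 10, 1, 6, 5, 7, 8, 0, 3, 4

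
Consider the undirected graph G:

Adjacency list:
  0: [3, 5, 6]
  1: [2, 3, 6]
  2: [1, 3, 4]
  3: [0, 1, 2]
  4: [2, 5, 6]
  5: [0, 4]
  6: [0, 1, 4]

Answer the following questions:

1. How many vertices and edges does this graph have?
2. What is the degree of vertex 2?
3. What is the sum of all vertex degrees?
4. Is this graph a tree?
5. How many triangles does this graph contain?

Count: 7 vertices, 10 edges.
Vertex 2 has neighbors [1, 3, 4], degree = 3.
Handshaking lemma: 2 * 10 = 20.
A tree on 7 vertices has 6 edges. This graph has 10 edges (4 extra). Not a tree.
Number of triangles = 1.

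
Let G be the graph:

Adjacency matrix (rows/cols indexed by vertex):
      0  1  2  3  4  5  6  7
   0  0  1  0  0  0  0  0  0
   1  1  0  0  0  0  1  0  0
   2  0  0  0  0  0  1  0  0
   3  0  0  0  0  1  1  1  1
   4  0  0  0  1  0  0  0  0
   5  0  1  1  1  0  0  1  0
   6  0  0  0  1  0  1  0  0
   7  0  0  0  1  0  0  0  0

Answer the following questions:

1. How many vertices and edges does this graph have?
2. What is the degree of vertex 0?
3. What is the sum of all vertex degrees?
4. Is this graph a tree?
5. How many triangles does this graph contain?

Count: 8 vertices, 8 edges.
Vertex 0 has neighbors [1], degree = 1.
Handshaking lemma: 2 * 8 = 16.
A tree on 8 vertices has 7 edges. This graph has 8 edges (1 extra). Not a tree.
Number of triangles = 1.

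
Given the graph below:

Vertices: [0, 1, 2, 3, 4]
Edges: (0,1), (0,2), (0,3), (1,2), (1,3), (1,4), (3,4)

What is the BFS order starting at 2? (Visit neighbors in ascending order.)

BFS from vertex 2 (neighbors processed in ascending order):
Visit order: 2, 0, 1, 3, 4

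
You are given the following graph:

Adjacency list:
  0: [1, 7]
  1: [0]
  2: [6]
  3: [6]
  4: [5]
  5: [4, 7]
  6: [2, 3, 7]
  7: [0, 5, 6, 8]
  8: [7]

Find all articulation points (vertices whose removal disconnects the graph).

An articulation point is a vertex whose removal disconnects the graph.
Articulation points: [0, 5, 6, 7]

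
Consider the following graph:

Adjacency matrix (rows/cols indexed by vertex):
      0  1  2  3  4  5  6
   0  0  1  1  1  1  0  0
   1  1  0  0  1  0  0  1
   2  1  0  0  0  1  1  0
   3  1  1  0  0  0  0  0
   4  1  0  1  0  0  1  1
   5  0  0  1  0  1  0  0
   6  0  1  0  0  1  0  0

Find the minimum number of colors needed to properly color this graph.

The graph has a maximum clique of size 3 (lower bound on chromatic number).
A valid 3-coloring: {0: 0, 1: 1, 2: 2, 3: 2, 4: 1, 5: 0, 6: 0}.
Chromatic number = 3.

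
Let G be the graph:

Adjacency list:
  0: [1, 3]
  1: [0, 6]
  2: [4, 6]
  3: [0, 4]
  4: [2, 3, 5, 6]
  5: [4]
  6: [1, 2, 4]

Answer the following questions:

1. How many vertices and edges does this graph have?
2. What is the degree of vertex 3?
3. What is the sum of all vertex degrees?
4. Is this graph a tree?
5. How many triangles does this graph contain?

Count: 7 vertices, 8 edges.
Vertex 3 has neighbors [0, 4], degree = 2.
Handshaking lemma: 2 * 8 = 16.
A tree on 7 vertices has 6 edges. This graph has 8 edges (2 extra). Not a tree.
Number of triangles = 1.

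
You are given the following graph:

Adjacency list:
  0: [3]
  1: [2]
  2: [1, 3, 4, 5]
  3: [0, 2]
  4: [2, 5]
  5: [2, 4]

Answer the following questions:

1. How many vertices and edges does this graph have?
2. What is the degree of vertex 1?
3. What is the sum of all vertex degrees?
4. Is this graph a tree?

Count: 6 vertices, 6 edges.
Vertex 1 has neighbors [2], degree = 1.
Handshaking lemma: 2 * 6 = 12.
A tree on 6 vertices has 5 edges. This graph has 6 edges (1 extra). Not a tree.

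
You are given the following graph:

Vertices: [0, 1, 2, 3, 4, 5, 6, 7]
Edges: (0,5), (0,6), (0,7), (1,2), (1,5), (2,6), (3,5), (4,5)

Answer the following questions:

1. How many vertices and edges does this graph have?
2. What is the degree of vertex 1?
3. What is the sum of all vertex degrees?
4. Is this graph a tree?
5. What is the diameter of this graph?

Count: 8 vertices, 8 edges.
Vertex 1 has neighbors [2, 5], degree = 2.
Handshaking lemma: 2 * 8 = 16.
A tree on 8 vertices has 7 edges. This graph has 8 edges (1 extra). Not a tree.
Diameter (longest shortest path) = 3.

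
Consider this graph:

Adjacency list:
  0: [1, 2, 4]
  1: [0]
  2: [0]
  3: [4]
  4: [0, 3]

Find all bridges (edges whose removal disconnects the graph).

A bridge is an edge whose removal increases the number of connected components.
Bridges found: (0,1), (0,2), (0,4), (3,4)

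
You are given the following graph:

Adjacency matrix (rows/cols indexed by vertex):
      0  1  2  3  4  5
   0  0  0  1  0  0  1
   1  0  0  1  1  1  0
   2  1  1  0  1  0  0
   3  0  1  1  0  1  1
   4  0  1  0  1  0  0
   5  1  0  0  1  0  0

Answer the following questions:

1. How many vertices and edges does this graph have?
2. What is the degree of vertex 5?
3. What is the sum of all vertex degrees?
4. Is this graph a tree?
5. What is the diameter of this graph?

Count: 6 vertices, 8 edges.
Vertex 5 has neighbors [0, 3], degree = 2.
Handshaking lemma: 2 * 8 = 16.
A tree on 6 vertices has 5 edges. This graph has 8 edges (3 extra). Not a tree.
Diameter (longest shortest path) = 3.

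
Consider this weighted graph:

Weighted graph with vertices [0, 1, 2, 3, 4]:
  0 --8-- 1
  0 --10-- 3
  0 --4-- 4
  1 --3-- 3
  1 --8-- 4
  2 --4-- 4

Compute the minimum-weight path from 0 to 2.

Using Dijkstra's algorithm from vertex 0:
Shortest path: 0 -> 4 -> 2
Total weight: 4 + 4 = 8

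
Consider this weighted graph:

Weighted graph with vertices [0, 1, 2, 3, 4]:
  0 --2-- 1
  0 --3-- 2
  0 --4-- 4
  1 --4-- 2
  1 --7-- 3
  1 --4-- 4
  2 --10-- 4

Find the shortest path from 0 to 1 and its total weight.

Using Dijkstra's algorithm from vertex 0:
Shortest path: 0 -> 1
Total weight: 2 = 2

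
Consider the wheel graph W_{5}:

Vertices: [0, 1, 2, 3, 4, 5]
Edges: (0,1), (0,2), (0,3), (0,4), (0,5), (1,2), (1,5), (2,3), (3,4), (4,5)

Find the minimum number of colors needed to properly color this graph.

W_{5} = C_{5} plus a hub adjacent to every cycle vertex.
The outer cycle needs 3 colors (odd cycle); the hub is adjacent to all of them so needs a fresh color.
Chromatic number = 3 + 1 = 4.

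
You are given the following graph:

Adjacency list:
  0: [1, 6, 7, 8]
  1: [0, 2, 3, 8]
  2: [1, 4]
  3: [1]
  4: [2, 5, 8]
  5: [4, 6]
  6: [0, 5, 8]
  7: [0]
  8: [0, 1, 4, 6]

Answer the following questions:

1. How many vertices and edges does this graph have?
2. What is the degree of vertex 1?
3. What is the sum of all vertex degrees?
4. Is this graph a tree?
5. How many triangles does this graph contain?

Count: 9 vertices, 12 edges.
Vertex 1 has neighbors [0, 2, 3, 8], degree = 4.
Handshaking lemma: 2 * 12 = 24.
A tree on 9 vertices has 8 edges. This graph has 12 edges (4 extra). Not a tree.
Number of triangles = 2.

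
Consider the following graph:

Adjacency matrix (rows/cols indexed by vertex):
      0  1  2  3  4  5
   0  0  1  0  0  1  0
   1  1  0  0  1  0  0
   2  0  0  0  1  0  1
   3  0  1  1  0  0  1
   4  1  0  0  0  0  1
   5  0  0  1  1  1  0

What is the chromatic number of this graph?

The graph has a maximum clique of size 3 (lower bound on chromatic number).
A valid 3-coloring: {0: 0, 1: 1, 2: 2, 3: 0, 4: 2, 5: 1}.
Chromatic number = 3.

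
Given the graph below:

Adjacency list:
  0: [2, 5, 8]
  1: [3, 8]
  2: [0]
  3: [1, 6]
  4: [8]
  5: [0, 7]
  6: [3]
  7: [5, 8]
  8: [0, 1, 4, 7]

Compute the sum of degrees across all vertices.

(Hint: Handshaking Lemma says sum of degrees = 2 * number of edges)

Count edges: 9 edges.
By Handshaking Lemma: sum of degrees = 2 * 9 = 18.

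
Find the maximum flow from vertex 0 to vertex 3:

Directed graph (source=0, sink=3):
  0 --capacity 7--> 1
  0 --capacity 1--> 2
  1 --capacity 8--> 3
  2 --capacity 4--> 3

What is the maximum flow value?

Computing max flow:
  Flow on (0->1): 7/7
  Flow on (0->2): 1/1
  Flow on (1->3): 7/8
  Flow on (2->3): 1/4
Maximum flow = 8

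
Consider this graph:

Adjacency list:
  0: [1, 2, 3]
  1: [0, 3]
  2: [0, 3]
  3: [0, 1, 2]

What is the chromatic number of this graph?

The graph has a maximum clique of size 3 (lower bound on chromatic number).
A valid 3-coloring: {0: 0, 1: 2, 2: 2, 3: 1}.
Chromatic number = 3.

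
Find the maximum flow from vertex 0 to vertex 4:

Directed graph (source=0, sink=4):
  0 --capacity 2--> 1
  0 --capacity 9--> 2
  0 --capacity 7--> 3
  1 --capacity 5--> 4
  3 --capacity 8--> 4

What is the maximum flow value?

Computing max flow:
  Flow on (0->1): 2/2
  Flow on (0->3): 7/7
  Flow on (1->4): 2/5
  Flow on (3->4): 7/8
Maximum flow = 9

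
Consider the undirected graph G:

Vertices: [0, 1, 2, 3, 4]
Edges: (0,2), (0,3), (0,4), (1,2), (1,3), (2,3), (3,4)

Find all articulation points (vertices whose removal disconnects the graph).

No articulation points. The graph is biconnected.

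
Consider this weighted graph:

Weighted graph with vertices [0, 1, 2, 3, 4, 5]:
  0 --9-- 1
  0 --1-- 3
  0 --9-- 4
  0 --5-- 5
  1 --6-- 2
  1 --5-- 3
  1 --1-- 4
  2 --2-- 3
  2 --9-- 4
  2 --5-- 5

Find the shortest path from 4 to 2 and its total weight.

Using Dijkstra's algorithm from vertex 4:
Shortest path: 4 -> 1 -> 2
Total weight: 1 + 6 = 7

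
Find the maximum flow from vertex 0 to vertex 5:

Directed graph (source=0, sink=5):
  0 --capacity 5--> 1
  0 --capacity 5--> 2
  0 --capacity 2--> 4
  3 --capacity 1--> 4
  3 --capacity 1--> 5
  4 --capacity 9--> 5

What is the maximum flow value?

Computing max flow:
  Flow on (0->4): 2/2
  Flow on (4->5): 2/9
Maximum flow = 2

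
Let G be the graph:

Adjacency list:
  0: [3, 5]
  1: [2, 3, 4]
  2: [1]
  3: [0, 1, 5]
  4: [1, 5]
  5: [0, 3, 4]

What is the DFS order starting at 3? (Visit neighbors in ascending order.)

DFS from vertex 3 (neighbors processed in ascending order):
Visit order: 3, 0, 5, 4, 1, 2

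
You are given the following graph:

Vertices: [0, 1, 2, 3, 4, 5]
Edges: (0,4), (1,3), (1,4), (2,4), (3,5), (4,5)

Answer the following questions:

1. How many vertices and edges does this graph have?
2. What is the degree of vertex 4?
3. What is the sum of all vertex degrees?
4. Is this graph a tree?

Count: 6 vertices, 6 edges.
Vertex 4 has neighbors [0, 1, 2, 5], degree = 4.
Handshaking lemma: 2 * 6 = 12.
A tree on 6 vertices has 5 edges. This graph has 6 edges (1 extra). Not a tree.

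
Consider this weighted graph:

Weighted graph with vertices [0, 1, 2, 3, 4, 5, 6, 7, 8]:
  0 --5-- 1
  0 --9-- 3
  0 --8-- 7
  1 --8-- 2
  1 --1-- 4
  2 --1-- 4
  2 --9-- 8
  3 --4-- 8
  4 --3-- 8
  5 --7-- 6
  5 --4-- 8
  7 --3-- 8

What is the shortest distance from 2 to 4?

Using Dijkstra's algorithm from vertex 2:
Shortest path: 2 -> 4
Total weight: 1 = 1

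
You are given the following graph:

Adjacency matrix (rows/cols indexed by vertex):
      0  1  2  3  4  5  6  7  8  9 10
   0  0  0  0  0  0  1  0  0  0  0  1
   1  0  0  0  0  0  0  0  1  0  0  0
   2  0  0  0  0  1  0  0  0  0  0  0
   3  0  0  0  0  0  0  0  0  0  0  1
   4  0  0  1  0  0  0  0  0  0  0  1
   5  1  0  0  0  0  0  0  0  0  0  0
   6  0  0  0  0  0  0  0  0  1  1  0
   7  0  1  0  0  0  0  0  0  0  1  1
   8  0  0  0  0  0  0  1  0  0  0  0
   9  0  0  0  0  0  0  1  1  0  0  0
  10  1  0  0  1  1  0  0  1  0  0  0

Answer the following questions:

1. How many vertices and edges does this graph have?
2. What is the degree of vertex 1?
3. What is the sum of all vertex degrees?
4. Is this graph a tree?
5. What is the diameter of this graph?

Count: 11 vertices, 10 edges.
Vertex 1 has neighbors [7], degree = 1.
Handshaking lemma: 2 * 10 = 20.
A graph is a tree iff it is connected and has exactly n-1 edges. This graph is connected (all 11 vertices in one component) and has 11-1 = 10 edges. It is a tree.
Diameter (longest shortest path) = 6.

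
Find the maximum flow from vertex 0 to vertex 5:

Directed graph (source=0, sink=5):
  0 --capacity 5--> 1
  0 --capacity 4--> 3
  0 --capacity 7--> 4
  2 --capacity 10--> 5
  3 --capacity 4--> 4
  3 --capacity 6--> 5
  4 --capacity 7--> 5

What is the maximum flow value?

Computing max flow:
  Flow on (0->3): 4/4
  Flow on (0->4): 7/7
  Flow on (3->5): 4/6
  Flow on (4->5): 7/7
Maximum flow = 11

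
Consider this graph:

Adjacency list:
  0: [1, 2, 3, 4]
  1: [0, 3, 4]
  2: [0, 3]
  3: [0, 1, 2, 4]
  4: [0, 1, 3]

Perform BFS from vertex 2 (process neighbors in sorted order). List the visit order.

BFS from vertex 2 (neighbors processed in ascending order):
Visit order: 2, 0, 3, 1, 4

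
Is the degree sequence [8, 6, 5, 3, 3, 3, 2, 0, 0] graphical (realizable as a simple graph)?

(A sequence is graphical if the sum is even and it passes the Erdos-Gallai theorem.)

Sum of degrees = 30. Sum is even but fails Erdos-Gallai. The sequence is NOT graphical.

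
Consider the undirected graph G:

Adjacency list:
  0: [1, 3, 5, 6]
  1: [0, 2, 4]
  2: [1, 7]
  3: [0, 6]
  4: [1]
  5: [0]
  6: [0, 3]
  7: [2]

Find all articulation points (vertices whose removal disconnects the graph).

An articulation point is a vertex whose removal disconnects the graph.
Articulation points: [0, 1, 2]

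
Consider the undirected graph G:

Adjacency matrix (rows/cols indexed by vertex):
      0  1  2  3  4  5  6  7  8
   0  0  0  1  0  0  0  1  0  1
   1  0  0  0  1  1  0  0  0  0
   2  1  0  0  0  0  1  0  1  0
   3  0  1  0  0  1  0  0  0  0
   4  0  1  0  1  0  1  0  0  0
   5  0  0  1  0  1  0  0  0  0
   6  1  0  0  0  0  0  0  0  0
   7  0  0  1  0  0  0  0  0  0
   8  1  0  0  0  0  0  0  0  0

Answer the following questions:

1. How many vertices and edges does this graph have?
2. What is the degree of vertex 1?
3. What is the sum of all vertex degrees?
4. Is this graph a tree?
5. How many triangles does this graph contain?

Count: 9 vertices, 9 edges.
Vertex 1 has neighbors [3, 4], degree = 2.
Handshaking lemma: 2 * 9 = 18.
A tree on 9 vertices has 8 edges. This graph has 9 edges (1 extra). Not a tree.
Number of triangles = 1.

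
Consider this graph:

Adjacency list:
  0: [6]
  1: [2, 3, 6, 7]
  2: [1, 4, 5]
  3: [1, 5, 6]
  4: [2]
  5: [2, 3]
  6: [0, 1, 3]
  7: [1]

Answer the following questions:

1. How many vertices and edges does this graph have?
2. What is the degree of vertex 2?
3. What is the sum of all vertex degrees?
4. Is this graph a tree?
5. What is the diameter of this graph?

Count: 8 vertices, 9 edges.
Vertex 2 has neighbors [1, 4, 5], degree = 3.
Handshaking lemma: 2 * 9 = 18.
A tree on 8 vertices has 7 edges. This graph has 9 edges (2 extra). Not a tree.
Diameter (longest shortest path) = 4.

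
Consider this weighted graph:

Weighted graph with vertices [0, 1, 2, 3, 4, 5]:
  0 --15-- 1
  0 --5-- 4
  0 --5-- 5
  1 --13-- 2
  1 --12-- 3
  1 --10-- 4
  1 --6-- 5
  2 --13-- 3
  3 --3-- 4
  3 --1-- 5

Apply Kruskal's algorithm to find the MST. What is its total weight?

Applying Kruskal's algorithm (sort edges by weight, add if no cycle):
  Add (3,5) w=1
  Add (3,4) w=3
  Add (0,5) w=5
  Skip (0,4) w=5 (creates cycle)
  Add (1,5) w=6
  Skip (1,4) w=10 (creates cycle)
  Skip (1,3) w=12 (creates cycle)
  Add (1,2) w=13
  Skip (2,3) w=13 (creates cycle)
  Skip (0,1) w=15 (creates cycle)
MST weight = 28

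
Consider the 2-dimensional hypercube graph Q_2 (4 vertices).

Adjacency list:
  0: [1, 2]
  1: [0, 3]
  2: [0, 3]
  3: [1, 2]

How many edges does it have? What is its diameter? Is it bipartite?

The 2-dimensional hypercube Q_2 has 4 vertices and each vertex has degree 2.
Total edges = 4 * 2 / 2 = 4.
Diameter = 2 (max Hamming distance between binary labels).
Hypercubes are bipartite (partition by parity of binary representation).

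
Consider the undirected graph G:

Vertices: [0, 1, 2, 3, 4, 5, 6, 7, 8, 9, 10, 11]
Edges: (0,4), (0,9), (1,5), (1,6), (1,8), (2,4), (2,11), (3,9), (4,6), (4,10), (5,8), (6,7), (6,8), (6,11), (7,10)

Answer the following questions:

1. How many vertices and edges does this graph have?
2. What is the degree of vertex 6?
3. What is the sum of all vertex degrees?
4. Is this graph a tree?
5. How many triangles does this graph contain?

Count: 12 vertices, 15 edges.
Vertex 6 has neighbors [1, 4, 7, 8, 11], degree = 5.
Handshaking lemma: 2 * 15 = 30.
A tree on 12 vertices has 11 edges. This graph has 15 edges (4 extra). Not a tree.
Number of triangles = 2.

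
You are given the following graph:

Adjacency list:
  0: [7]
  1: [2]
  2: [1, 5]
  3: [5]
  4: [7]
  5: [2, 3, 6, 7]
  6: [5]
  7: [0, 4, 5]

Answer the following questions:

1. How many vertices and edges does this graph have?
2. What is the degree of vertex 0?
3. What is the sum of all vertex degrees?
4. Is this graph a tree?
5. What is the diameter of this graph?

Count: 8 vertices, 7 edges.
Vertex 0 has neighbors [7], degree = 1.
Handshaking lemma: 2 * 7 = 14.
A graph is a tree iff it is connected and has exactly n-1 edges. This graph is connected (all 8 vertices in one component) and has 8-1 = 7 edges. It is a tree.
Diameter (longest shortest path) = 4.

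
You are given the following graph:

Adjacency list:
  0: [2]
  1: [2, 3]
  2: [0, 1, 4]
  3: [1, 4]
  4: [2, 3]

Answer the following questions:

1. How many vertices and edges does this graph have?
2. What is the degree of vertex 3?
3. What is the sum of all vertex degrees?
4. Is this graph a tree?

Count: 5 vertices, 5 edges.
Vertex 3 has neighbors [1, 4], degree = 2.
Handshaking lemma: 2 * 5 = 10.
A tree on 5 vertices has 4 edges. This graph has 5 edges (1 extra). Not a tree.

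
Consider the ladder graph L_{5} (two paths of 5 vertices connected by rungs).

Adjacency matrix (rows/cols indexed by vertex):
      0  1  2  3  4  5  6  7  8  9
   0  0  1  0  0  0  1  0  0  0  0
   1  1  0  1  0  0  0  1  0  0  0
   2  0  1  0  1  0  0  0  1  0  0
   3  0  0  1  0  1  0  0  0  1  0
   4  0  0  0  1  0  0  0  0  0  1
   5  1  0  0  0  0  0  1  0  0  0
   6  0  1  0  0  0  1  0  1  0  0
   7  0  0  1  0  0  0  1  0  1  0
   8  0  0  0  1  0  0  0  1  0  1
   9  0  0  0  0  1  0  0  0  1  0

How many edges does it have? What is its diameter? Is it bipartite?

Ladder graph L_{5}: 5 rungs + 2 * (5-1) path edges = 5 + 8 = 13 edges.
Diameter = 5.
Ladder graphs are bipartite (alternating coloring along each path).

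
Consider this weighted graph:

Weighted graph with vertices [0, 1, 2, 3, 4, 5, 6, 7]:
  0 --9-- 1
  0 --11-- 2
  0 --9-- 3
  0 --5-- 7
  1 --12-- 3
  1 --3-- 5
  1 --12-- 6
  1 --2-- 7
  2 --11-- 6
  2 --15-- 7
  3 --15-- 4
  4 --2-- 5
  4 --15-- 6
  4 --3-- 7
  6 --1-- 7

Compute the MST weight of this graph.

Applying Kruskal's algorithm (sort edges by weight, add if no cycle):
  Add (6,7) w=1
  Add (1,7) w=2
  Add (4,5) w=2
  Add (1,5) w=3
  Skip (4,7) w=3 (creates cycle)
  Add (0,7) w=5
  Skip (0,1) w=9 (creates cycle)
  Add (0,3) w=9
  Add (0,2) w=11
  Skip (2,6) w=11 (creates cycle)
  Skip (1,3) w=12 (creates cycle)
  Skip (1,6) w=12 (creates cycle)
  Skip (2,7) w=15 (creates cycle)
  Skip (3,4) w=15 (creates cycle)
  Skip (4,6) w=15 (creates cycle)
MST weight = 33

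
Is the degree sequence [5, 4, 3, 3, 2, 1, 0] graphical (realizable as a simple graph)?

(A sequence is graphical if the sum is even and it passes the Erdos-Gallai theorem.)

Sum of degrees = 18. Sum is even and passes Erdos-Gallai. The sequence IS graphical.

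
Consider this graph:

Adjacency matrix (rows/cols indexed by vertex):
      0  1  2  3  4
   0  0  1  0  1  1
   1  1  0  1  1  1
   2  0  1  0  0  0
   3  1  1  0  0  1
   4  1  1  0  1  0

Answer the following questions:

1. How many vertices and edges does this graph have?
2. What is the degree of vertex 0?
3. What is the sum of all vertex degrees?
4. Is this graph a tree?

Count: 5 vertices, 7 edges.
Vertex 0 has neighbors [1, 3, 4], degree = 3.
Handshaking lemma: 2 * 7 = 14.
A tree on 5 vertices has 4 edges. This graph has 7 edges (3 extra). Not a tree.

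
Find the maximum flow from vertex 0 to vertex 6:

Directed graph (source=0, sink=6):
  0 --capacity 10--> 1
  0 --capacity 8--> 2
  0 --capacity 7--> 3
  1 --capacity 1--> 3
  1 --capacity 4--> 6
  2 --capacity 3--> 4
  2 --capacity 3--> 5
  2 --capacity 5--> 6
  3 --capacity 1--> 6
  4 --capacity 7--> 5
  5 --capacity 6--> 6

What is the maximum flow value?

Computing max flow:
  Flow on (0->1): 5/10
  Flow on (0->2): 8/8
  Flow on (1->3): 1/1
  Flow on (1->6): 4/4
  Flow on (2->5): 3/3
  Flow on (2->6): 5/5
  Flow on (3->6): 1/1
  Flow on (5->6): 3/6
Maximum flow = 13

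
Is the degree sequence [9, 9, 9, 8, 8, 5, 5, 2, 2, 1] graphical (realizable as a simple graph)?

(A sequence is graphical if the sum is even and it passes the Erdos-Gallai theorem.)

Sum of degrees = 58. Sum is even but fails Erdos-Gallai. The sequence is NOT graphical.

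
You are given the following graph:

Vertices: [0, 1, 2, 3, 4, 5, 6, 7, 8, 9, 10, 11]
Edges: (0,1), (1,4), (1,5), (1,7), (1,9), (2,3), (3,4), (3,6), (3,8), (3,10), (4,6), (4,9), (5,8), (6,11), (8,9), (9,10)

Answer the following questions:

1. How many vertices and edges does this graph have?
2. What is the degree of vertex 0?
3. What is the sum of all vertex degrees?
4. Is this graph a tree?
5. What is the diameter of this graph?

Count: 12 vertices, 16 edges.
Vertex 0 has neighbors [1], degree = 1.
Handshaking lemma: 2 * 16 = 32.
A tree on 12 vertices has 11 edges. This graph has 16 edges (5 extra). Not a tree.
Diameter (longest shortest path) = 4.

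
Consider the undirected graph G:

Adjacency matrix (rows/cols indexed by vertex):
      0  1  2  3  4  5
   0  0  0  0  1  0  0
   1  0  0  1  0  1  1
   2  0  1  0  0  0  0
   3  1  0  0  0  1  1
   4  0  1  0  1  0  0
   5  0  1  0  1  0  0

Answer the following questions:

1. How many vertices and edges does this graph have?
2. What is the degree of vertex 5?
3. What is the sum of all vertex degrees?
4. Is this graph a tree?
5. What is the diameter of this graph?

Count: 6 vertices, 6 edges.
Vertex 5 has neighbors [1, 3], degree = 2.
Handshaking lemma: 2 * 6 = 12.
A tree on 6 vertices has 5 edges. This graph has 6 edges (1 extra). Not a tree.
Diameter (longest shortest path) = 4.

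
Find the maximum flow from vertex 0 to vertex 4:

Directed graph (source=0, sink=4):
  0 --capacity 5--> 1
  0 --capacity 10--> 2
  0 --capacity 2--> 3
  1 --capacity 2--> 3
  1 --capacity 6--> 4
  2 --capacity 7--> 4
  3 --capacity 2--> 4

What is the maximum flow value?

Computing max flow:
  Flow on (0->1): 5/5
  Flow on (0->2): 7/10
  Flow on (0->3): 2/2
  Flow on (1->4): 5/6
  Flow on (2->4): 7/7
  Flow on (3->4): 2/2
Maximum flow = 14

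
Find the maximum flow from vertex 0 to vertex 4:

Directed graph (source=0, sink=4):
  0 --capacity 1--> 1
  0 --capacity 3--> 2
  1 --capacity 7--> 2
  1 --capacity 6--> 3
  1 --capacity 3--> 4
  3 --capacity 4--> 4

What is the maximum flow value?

Computing max flow:
  Flow on (0->1): 1/1
  Flow on (1->4): 1/3
Maximum flow = 1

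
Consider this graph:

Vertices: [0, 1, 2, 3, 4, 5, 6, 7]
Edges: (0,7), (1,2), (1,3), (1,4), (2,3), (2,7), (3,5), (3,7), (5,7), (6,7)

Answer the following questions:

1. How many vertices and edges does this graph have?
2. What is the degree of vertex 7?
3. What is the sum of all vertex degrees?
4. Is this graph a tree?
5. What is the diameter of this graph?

Count: 8 vertices, 10 edges.
Vertex 7 has neighbors [0, 2, 3, 5, 6], degree = 5.
Handshaking lemma: 2 * 10 = 20.
A tree on 8 vertices has 7 edges. This graph has 10 edges (3 extra). Not a tree.
Diameter (longest shortest path) = 4.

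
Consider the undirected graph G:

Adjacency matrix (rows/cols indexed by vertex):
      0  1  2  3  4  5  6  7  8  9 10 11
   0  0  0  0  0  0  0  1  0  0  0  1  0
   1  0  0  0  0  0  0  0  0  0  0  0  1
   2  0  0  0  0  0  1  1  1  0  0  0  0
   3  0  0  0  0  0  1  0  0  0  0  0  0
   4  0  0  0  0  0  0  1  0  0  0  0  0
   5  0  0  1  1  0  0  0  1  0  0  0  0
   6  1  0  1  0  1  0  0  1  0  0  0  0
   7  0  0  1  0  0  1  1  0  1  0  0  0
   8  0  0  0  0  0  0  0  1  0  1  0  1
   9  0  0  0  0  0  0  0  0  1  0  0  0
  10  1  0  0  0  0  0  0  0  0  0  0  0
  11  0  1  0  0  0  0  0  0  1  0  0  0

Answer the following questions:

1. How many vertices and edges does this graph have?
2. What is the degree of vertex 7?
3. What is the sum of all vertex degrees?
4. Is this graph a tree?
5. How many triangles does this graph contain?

Count: 12 vertices, 13 edges.
Vertex 7 has neighbors [2, 5, 6, 8], degree = 4.
Handshaking lemma: 2 * 13 = 26.
A tree on 12 vertices has 11 edges. This graph has 13 edges (2 extra). Not a tree.
Number of triangles = 2.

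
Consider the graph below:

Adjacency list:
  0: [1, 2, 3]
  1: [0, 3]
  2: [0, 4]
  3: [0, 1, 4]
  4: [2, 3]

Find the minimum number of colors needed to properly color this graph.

The graph has a maximum clique of size 3 (lower bound on chromatic number).
A valid 3-coloring: {0: 0, 1: 2, 2: 1, 3: 1, 4: 0}.
Chromatic number = 3.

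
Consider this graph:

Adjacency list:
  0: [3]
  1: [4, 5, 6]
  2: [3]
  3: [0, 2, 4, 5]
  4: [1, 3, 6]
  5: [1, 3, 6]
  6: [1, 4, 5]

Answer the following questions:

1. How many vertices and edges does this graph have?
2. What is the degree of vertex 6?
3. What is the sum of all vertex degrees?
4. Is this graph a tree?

Count: 7 vertices, 9 edges.
Vertex 6 has neighbors [1, 4, 5], degree = 3.
Handshaking lemma: 2 * 9 = 18.
A tree on 7 vertices has 6 edges. This graph has 9 edges (3 extra). Not a tree.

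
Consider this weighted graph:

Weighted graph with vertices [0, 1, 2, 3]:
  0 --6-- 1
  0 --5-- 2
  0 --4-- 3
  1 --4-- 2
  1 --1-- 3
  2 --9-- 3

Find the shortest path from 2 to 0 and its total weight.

Using Dijkstra's algorithm from vertex 2:
Shortest path: 2 -> 0
Total weight: 5 = 5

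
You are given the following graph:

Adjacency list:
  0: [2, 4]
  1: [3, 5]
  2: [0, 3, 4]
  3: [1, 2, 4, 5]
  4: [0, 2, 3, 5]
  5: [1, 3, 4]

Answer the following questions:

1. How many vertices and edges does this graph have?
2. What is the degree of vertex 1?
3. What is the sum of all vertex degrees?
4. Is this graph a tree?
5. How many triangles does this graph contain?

Count: 6 vertices, 9 edges.
Vertex 1 has neighbors [3, 5], degree = 2.
Handshaking lemma: 2 * 9 = 18.
A tree on 6 vertices has 5 edges. This graph has 9 edges (4 extra). Not a tree.
Number of triangles = 4.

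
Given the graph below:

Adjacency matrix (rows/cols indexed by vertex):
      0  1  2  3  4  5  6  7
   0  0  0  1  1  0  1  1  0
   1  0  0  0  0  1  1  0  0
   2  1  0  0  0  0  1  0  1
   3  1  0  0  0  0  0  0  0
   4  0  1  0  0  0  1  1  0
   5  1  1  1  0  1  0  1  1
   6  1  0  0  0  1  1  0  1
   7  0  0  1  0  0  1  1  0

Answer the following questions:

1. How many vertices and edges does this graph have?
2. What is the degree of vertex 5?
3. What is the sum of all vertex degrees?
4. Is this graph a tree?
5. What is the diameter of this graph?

Count: 8 vertices, 13 edges.
Vertex 5 has neighbors [0, 1, 2, 4, 6, 7], degree = 6.
Handshaking lemma: 2 * 13 = 26.
A tree on 8 vertices has 7 edges. This graph has 13 edges (6 extra). Not a tree.
Diameter (longest shortest path) = 3.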